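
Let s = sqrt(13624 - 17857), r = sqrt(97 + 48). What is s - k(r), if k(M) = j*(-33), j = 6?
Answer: 198 + I*sqrt(4233) ≈ 198.0 + 65.062*I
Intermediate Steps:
r = sqrt(145) ≈ 12.042
s = I*sqrt(4233) (s = sqrt(-4233) = I*sqrt(4233) ≈ 65.062*I)
k(M) = -198 (k(M) = 6*(-33) = -198)
s - k(r) = I*sqrt(4233) - 1*(-198) = I*sqrt(4233) + 198 = 198 + I*sqrt(4233)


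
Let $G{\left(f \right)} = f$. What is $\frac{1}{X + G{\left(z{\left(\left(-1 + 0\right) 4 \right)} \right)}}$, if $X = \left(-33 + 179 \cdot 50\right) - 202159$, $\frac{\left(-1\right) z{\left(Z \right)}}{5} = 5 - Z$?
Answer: $- \frac{1}{193287} \approx -5.1737 \cdot 10^{-6}$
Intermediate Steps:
$z{\left(Z \right)} = -25 + 5 Z$ ($z{\left(Z \right)} = - 5 \left(5 - Z\right) = -25 + 5 Z$)
$X = -193242$ ($X = \left(-33 + 8950\right) - 202159 = 8917 - 202159 = -193242$)
$\frac{1}{X + G{\left(z{\left(\left(-1 + 0\right) 4 \right)} \right)}} = \frac{1}{-193242 - \left(25 - 5 \left(-1 + 0\right) 4\right)} = \frac{1}{-193242 - \left(25 - 5 \left(\left(-1\right) 4\right)\right)} = \frac{1}{-193242 + \left(-25 + 5 \left(-4\right)\right)} = \frac{1}{-193242 - 45} = \frac{1}{-193287} = - \frac{1}{193287}$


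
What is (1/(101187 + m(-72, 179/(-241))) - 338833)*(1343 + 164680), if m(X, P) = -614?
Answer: -514330972591644/9143 ≈ -5.6254e+10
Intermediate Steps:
(1/(101187 + m(-72, 179/(-241))) - 338833)*(1343 + 164680) = (1/(101187 - 614) - 338833)*(1343 + 164680) = (1/100573 - 338833)*166023 = -34077451308/100573*166023 = -514330972591644/9143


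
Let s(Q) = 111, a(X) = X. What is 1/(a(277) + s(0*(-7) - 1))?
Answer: 1/388 ≈ 0.0025773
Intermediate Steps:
1/(a(277) + s(0*(-7) - 1)) = 1/(277 + 111) = 1/388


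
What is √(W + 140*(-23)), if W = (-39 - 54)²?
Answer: √5429 ≈ 73.682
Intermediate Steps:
W = 8649 (W = (-93)² = 8649)
√(W + 140*(-23)) = √(8649 + 140*(-23)) = √(8649 - 3220) = √5429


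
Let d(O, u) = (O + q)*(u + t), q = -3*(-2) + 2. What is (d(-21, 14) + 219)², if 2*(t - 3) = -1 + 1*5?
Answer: 784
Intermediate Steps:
q = 8 (q = 6 + 2 = 8)
t = 5 (t = 3 + (-1 + 1*5)/2 = 3 + (-1 + 5)/2 = 3 + (½)*4 = 3 + 2 = 5)
d(O, u) = (5 + u)*(8 + O) (d(O, u) = (O + 8)*(u + 5) = (8 + O)*(5 + u) = (5 + u)*(8 + O))
(d(-21, 14) + 219)² = ((40 + 5*(-21) + 8*14 - 21*14) + 219)² = ((40 - 105 + 112 - 294) + 219)² = (-247 + 219)² = (-28)² = 784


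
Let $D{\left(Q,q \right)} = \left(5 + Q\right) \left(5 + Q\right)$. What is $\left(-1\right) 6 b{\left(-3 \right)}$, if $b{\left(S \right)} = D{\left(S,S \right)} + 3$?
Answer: $-42$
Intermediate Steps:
$D{\left(Q,q \right)} = \left(5 + Q\right)^{2}$
$b{\left(S \right)} = 3 + \left(5 + S\right)^{2}$ ($b{\left(S \right)} = \left(5 + S\right)^{2} + 3 = 3 + \left(5 + S\right)^{2}$)
$\left(-1\right) 6 b{\left(-3 \right)} = \left(-1\right) 6 \left(3 + \left(5 - 3\right)^{2}\right) = - 6 \left(3 + 2^{2}\right) = - 6 \left(3 + 4\right) = \left(-6\right) 7 = -42$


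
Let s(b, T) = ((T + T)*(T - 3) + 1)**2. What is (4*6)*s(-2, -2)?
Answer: 10584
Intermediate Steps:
s(b, T) = (1 + 2*T*(-3 + T))**2 (s(b, T) = ((2*T)*(-3 + T) + 1)**2 = (2*T*(-3 + T) + 1)**2 = (1 + 2*T*(-3 + T))**2)
(4*6)*s(-2, -2) = (4*6)*(1 - 6*(-2) + 2*(-2)**2)**2 = 24*(1 + 12 + 2*4)**2 = 24*(1 + 12 + 8)**2 = 24*21**2 = 24*441 = 10584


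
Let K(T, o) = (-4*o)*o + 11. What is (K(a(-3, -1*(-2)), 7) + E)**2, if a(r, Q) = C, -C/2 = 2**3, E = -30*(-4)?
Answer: 4225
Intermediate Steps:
E = 120
C = -16 (C = -2*2**3 = -2*8 = -16)
a(r, Q) = -16
K(T, o) = 11 - 4*o**2 (K(T, o) = -4*o**2 + 11 = 11 - 4*o**2)
(K(a(-3, -1*(-2)), 7) + E)**2 = ((11 - 4*7**2) + 120)**2 = ((11 - 4*49) + 120)**2 = ((11 - 196) + 120)**2 = (-185 + 120)**2 = (-65)**2 = 4225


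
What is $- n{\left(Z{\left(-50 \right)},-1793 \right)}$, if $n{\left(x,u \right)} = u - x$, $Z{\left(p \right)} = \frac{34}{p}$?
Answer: $\frac{44808}{25} \approx 1792.3$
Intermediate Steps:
$- n{\left(Z{\left(-50 \right)},-1793 \right)} = - (-1793 - \frac{34}{-50}) = - (-1793 - 34 \left(- \frac{1}{50}\right)) = - (-1793 - - \frac{17}{25}) = - (-1793 + \frac{17}{25}) = \left(-1\right) \left(- \frac{44808}{25}\right) = \frac{44808}{25}$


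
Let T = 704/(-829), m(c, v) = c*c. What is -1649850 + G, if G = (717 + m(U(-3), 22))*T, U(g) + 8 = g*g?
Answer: -1368231122/829 ≈ -1.6505e+6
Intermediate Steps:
U(g) = -8 + g² (U(g) = -8 + g*g = -8 + g²)
m(c, v) = c²
T = -704/829 (T = 704*(-1/829) = -704/829 ≈ -0.84922)
G = -505472/829 (G = (717 + (-8 + (-3)²)²)*(-704/829) = (717 + (-8 + 9)²)*(-704/829) = (717 + 1²)*(-704/829) = (717 + 1)*(-704/829) = 718*(-704/829) = -505472/829 ≈ -609.74)
-1649850 + G = -1649850 - 505472/829 = -1368231122/829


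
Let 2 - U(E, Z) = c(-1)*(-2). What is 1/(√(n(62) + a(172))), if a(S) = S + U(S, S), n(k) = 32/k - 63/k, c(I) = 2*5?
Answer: √86/129 ≈ 0.071889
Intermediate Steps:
c(I) = 10
n(k) = -31/k
U(E, Z) = 22 (U(E, Z) = 2 - 10*(-2) = 2 - 1*(-20) = 2 + 20 = 22)
a(S) = 22 + S (a(S) = S + 22 = 22 + S)
1/(√(n(62) + a(172))) = 1/(√(-31/62 + (22 + 172))) = 1/(√(-31*1/62 + 194)) = 1/(√(-½ + 194)) = 1/(√(387/2)) = 1/(3*√86/2) = √86/129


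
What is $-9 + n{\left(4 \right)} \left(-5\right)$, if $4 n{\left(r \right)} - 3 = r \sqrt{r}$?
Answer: $- \frac{91}{4} \approx -22.75$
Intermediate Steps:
$n{\left(r \right)} = \frac{3}{4} + \frac{r^{\frac{3}{2}}}{4}$ ($n{\left(r \right)} = \frac{3}{4} + \frac{r \sqrt{r}}{4} = \frac{3}{4} + \frac{r^{\frac{3}{2}}}{4}$)
$-9 + n{\left(4 \right)} \left(-5\right) = -9 + \left(\frac{3}{4} + \frac{4^{\frac{3}{2}}}{4}\right) \left(-5\right) = -9 + \left(\frac{3}{4} + \frac{1}{4} \cdot 8\right) \left(-5\right) = -9 + \left(\frac{3}{4} + 2\right) \left(-5\right) = -9 + \frac{11}{4} \left(-5\right) = -9 - \frac{55}{4} = - \frac{91}{4}$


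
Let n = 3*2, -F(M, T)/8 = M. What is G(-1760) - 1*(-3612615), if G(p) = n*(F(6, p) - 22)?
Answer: 3612195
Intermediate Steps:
F(M, T) = -8*M
n = 6
G(p) = -420 (G(p) = 6*(-8*6 - 22) = 6*(-48 - 22) = 6*(-70) = -420)
G(-1760) - 1*(-3612615) = -420 - 1*(-3612615) = -420 + 3612615 = 3612195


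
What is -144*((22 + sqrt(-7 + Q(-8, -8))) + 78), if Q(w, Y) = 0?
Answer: -14400 - 144*I*sqrt(7) ≈ -14400.0 - 380.99*I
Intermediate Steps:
-144*((22 + sqrt(-7 + Q(-8, -8))) + 78) = -144*((22 + sqrt(-7 + 0)) + 78) = -144*((22 + sqrt(-7)) + 78) = -144*((22 + I*sqrt(7)) + 78) = -144*(100 + I*sqrt(7)) = -14400 - 144*I*sqrt(7)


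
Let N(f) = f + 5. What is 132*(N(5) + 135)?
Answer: 19140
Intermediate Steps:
N(f) = 5 + f
132*(N(5) + 135) = 132*((5 + 5) + 135) = 132*(10 + 135) = 132*145 = 19140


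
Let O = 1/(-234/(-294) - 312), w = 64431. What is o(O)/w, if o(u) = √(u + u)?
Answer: 7*I*√30498/982508319 ≈ 1.2442e-6*I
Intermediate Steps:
O = -49/15249 (O = 1/(-234*(-1/294) - 312) = 1/(39/49 - 312) = 1/(-15249/49) = -49/15249 ≈ -0.0032133)
o(u) = √2*√u (o(u) = √(2*u) = √2*√u)
o(O)/w = (√2*√(-49/15249))/64431 = (√2*(7*I*√15249/15249))*(1/64431) = (7*I*√30498/15249)*(1/64431) = 7*I*√30498/982508319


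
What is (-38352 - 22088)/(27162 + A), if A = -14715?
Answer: -60440/12447 ≈ -4.8558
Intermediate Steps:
(-38352 - 22088)/(27162 + A) = (-38352 - 22088)/(27162 - 14715) = -60440/12447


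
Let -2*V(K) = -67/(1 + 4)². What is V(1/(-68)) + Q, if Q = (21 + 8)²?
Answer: 42117/50 ≈ 842.34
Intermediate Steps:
V(K) = 67/50 (V(K) = -(-67)/(2*((1 + 4)²)) = -(-67)/(2*(5²)) = -(-67)/(2*25) = -½*(-67/25) = 67/50)
Q = 841 (Q = 29² = 841)
V(1/(-68)) + Q = 67/50 + 841 = 42117/50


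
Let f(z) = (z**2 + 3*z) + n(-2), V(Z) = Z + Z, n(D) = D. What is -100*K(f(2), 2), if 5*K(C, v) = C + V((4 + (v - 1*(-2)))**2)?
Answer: -2720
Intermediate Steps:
V(Z) = 2*Z
f(z) = -2 + z**2 + 3*z (f(z) = (z**2 + 3*z) - 2 = -2 + z**2 + 3*z)
K(C, v) = C/5 + 2*(6 + v)**2/5 (K(C, v) = (C + 2*(4 + (v - 1*(-2)))**2)/5 = (C + 2*(4 + (v + 2))**2)/5 = (C + 2*(4 + (2 + v))**2)/5 = (C + 2*(6 + v)**2)/5 = C/5 + 2*(6 + v)**2/5)
-100*K(f(2), 2) = -100*((-2 + 2**2 + 3*2)/5 + 2*(6 + 2)**2/5) = -100*((-2 + 4 + 6)/5 + (2/5)*8**2) = -100*((1/5)*8 + (2/5)*64) = -100*(8/5 + 128/5) = -100*136/5 = -2720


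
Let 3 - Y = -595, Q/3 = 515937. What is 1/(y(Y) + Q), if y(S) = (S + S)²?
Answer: 1/2978227 ≈ 3.3577e-7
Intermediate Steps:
Q = 1547811 (Q = 3*515937 = 1547811)
Y = 598 (Y = 3 - 1*(-595) = 3 + 595 = 598)
y(S) = 4*S² (y(S) = (2*S)² = 4*S²)
1/(y(Y) + Q) = 1/(4*598² + 1547811) = 1/(4*357604 + 1547811) = 1/(1430416 + 1547811) = 1/2978227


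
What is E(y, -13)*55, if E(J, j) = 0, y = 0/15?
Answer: 0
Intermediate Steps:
y = 0 (y = 0*(1/15) = 0)
E(y, -13)*55 = 0*55 = 0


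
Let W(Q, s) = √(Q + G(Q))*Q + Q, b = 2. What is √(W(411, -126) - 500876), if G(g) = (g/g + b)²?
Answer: √(-500465 + 822*√105) ≈ 701.46*I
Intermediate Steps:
G(g) = 9 (G(g) = (g/g + 2)² = (1 + 2)² = 3² = 9)
W(Q, s) = Q + Q*√(9 + Q) (W(Q, s) = √(Q + 9)*Q + Q = √(9 + Q)*Q + Q = Q*√(9 + Q) + Q = Q + Q*√(9 + Q))
√(W(411, -126) - 500876) = √(411*(1 + √(9 + 411)) - 500876) = √(411*(1 + √420) - 500876) = √(411*(1 + 2*√105) - 500876) = √((411 + 822*√105) - 500876) = √(-500465 + 822*√105)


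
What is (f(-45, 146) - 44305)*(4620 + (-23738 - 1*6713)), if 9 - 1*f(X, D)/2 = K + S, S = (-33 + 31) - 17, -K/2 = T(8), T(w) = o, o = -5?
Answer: 1143512539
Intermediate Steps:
T(w) = -5
K = 10 (K = -2*(-5) = 10)
S = -19 (S = -2 - 17 = -19)
f(X, D) = 36 (f(X, D) = 18 - 2*(10 - 19) = 18 - 2*(-9) = 18 + 18 = 36)
(f(-45, 146) - 44305)*(4620 + (-23738 - 1*6713)) = (36 - 44305)*(4620 + (-23738 - 1*6713)) = -44269*(4620 + (-23738 - 6713)) = -44269*(4620 - 30451) = -44269*(-25831) = 1143512539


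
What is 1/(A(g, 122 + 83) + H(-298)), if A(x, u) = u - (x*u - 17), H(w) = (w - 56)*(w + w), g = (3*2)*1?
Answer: 1/209976 ≈ 4.7624e-6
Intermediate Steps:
g = 6 (g = 6*1 = 6)
H(w) = 2*w*(-56 + w) (H(w) = (-56 + w)*(2*w) = 2*w*(-56 + w))
A(x, u) = 17 + u - u*x (A(x, u) = u - (u*x - 17) = u - (-17 + u*x) = u + (17 - u*x) = 17 + u - u*x)
1/(A(g, 122 + 83) + H(-298)) = 1/((17 + (122 + 83) - 1*(122 + 83)*6) + 2*(-298)*(-56 - 298)) = 1/((17 + 205 - 1*205*6) + 2*(-298)*(-354)) = 1/((17 + 205 - 1230) + 210984) = 1/(-1008 + 210984) = 1/209976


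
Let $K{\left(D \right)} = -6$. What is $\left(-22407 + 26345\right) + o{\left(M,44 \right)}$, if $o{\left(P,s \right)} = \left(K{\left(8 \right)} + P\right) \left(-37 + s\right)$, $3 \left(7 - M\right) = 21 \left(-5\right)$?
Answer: $4190$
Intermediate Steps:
$M = 42$ ($M = 7 - \frac{21 \left(-5\right)}{3} = 7 - -35 = 7 + 35 = 42$)
$o{\left(P,s \right)} = \left(-37 + s\right) \left(-6 + P\right)$ ($o{\left(P,s \right)} = \left(-6 + P\right) \left(-37 + s\right) = \left(-37 + s\right) \left(-6 + P\right)$)
$\left(-22407 + 26345\right) + o{\left(M,44 \right)} = \left(-22407 + 26345\right) + \left(222 - 1554 - 264 + 42 \cdot 44\right) = 3938 + \left(222 - 1554 - 264 + 1848\right) = 3938 + 252 = 4190$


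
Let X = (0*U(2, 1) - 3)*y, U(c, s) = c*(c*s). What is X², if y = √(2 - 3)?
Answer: -9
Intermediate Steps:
U(c, s) = s*c²
y = I (y = √(-1) = I ≈ 1.0*I)
X = -3*I (X = (0*(1*2²) - 3)*I = (0*(1*4) - 3)*I = (0*4 - 3)*I = (0 - 3)*I = -3*I ≈ -3.0*I)
X² = (-3*I)² = -9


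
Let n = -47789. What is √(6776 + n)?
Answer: 21*I*√93 ≈ 202.52*I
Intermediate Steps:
√(6776 + n) = √(6776 - 47789) = √(-41013) = 21*I*√93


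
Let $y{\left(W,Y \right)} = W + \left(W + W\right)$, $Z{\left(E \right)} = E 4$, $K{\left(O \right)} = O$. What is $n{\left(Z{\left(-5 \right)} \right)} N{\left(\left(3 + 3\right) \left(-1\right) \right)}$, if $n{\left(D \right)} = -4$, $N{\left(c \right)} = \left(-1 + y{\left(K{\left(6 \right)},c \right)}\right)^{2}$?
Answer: $-1156$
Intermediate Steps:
$Z{\left(E \right)} = 4 E$
$y{\left(W,Y \right)} = 3 W$ ($y{\left(W,Y \right)} = W + 2 W = 3 W$)
$N{\left(c \right)} = 289$ ($N{\left(c \right)} = \left(-1 + 3 \cdot 6\right)^{2} = \left(-1 + 18\right)^{2} = 17^{2} = 289$)
$n{\left(Z{\left(-5 \right)} \right)} N{\left(\left(3 + 3\right) \left(-1\right) \right)} = \left(-4\right) 289 = -1156$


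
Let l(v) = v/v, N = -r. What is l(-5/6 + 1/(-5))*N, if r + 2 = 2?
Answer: 0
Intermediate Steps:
r = 0 (r = -2 + 2 = 0)
N = 0 (N = -1*0 = 0)
l(v) = 1
l(-5/6 + 1/(-5))*N = 1*0 = 0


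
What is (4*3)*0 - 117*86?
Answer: -10062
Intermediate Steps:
(4*3)*0 - 117*86 = 12*0 - 10062 = 0 - 10062 = -10062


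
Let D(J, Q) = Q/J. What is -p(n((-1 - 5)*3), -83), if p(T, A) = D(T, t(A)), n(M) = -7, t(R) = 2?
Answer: 2/7 ≈ 0.28571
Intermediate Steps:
p(T, A) = 2/T
-p(n((-1 - 5)*3), -83) = -2/(-7) = -2*(-1)/7 = -1*(-2/7) = 2/7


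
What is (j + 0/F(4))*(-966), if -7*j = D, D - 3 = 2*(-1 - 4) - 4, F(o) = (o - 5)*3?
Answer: -1518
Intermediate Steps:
F(o) = -15 + 3*o (F(o) = (-5 + o)*3 = -15 + 3*o)
D = -11 (D = 3 + (2*(-1 - 4) - 4) = 3 + (2*(-5) - 4) = 3 + (-10 - 4) = 3 - 14 = -11)
j = 11/7 (j = -⅐*(-11) = 11/7 ≈ 1.5714)
(j + 0/F(4))*(-966) = (11/7 + 0/(-15 + 3*4))*(-966) = (11/7 + 0/(-15 + 12))*(-966) = (11/7 + 0/(-3))*(-966) = (11/7 + 0*(-⅓))*(-966) = (11/7 + 0)*(-966) = (11/7)*(-966) = -1518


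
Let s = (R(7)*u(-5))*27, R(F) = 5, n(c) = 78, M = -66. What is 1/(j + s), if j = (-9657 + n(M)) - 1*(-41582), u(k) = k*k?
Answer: 1/35378 ≈ 2.8266e-5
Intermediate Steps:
u(k) = k²
j = 32003 (j = (-9657 + 78) - 1*(-41582) = -9579 + 41582 = 32003)
s = 3375 (s = (5*(-5)²)*27 = (5*25)*27 = 125*27 = 3375)
1/(j + s) = 1/(32003 + 3375) = 1/35378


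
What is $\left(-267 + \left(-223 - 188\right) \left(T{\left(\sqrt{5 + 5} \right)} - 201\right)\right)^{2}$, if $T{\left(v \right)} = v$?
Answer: $6782223546 - 67686768 \sqrt{10} \approx 6.5682 \cdot 10^{9}$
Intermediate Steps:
$\left(-267 + \left(-223 - 188\right) \left(T{\left(\sqrt{5 + 5} \right)} - 201\right)\right)^{2} = \left(-267 + \left(-223 - 188\right) \left(\sqrt{5 + 5} - 201\right)\right)^{2} = \left(-267 - 411 \left(\sqrt{10} - 201\right)\right)^{2} = \left(-267 - 411 \left(-201 + \sqrt{10}\right)\right)^{2} = \left(-267 + \left(82611 - 411 \sqrt{10}\right)\right)^{2} = \left(82344 - 411 \sqrt{10}\right)^{2}$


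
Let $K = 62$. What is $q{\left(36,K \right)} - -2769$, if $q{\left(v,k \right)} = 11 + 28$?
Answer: $2808$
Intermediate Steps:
$q{\left(v,k \right)} = 39$
$q{\left(36,K \right)} - -2769 = 39 - -2769 = 39 + 2769 = 2808$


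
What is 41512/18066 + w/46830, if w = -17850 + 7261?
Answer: 292117681/141005130 ≈ 2.0717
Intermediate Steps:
w = -10589
41512/18066 + w/46830 = 41512/18066 - 10589/46830 = 41512*(1/18066) - 10589*1/46830 = 20756/9033 - 10589/46830 = 292117681/141005130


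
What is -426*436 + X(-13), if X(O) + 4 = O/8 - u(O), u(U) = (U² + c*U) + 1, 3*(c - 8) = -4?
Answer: -4459799/24 ≈ -1.8583e+5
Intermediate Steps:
c = 20/3 (c = 8 + (⅓)*(-4) = 8 - 4/3 = 20/3 ≈ 6.6667)
u(U) = 1 + U² + 20*U/3 (u(U) = (U² + 20*U/3) + 1 = 1 + U² + 20*U/3)
X(O) = -5 - O² - 157*O/24 (X(O) = -4 + (O/8 - (1 + O² + 20*O/3)) = -4 + (O*(⅛) + (-1 - O² - 20*O/3)) = -4 + (O/8 + (-1 - O² - 20*O/3)) = -4 + (-1 - O² - 157*O/24) = -5 - O² - 157*O/24)
-426*436 + X(-13) = -426*436 + (-5 - 1*(-13)² - 157/24*(-13)) = -185736 + (-5 - 1*169 + 2041/24) = -185736 + (-5 - 169 + 2041/24) = -185736 - 2135/24 = -4459799/24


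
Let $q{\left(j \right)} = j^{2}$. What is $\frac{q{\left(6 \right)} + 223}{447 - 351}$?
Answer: $\frac{259}{96} \approx 2.6979$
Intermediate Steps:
$\frac{q{\left(6 \right)} + 223}{447 - 351} = \frac{6^{2} + 223}{447 - 351} = \frac{36 + 223}{96} = 259 \cdot \frac{1}{96} = \frac{259}{96}$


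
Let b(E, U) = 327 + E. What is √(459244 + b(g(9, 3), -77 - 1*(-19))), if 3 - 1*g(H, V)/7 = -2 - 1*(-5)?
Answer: 7*√9379 ≈ 677.92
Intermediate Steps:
g(H, V) = 0 (g(H, V) = 21 - 7*(-2 - 1*(-5)) = 21 - 7*(-2 + 5) = 21 - 7*3 = 21 - 21 = 0)
√(459244 + b(g(9, 3), -77 - 1*(-19))) = √(459244 + (327 + 0)) = √(459244 + 327) = √459571 = 7*√9379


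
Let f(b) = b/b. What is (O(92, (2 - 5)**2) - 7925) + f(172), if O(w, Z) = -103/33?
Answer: -261595/33 ≈ -7927.1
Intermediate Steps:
f(b) = 1
O(w, Z) = -103/33 (O(w, Z) = -103*1/33 = -103/33)
(O(92, (2 - 5)**2) - 7925) + f(172) = (-103/33 - 7925) + 1 = -261628/33 + 1 = -261595/33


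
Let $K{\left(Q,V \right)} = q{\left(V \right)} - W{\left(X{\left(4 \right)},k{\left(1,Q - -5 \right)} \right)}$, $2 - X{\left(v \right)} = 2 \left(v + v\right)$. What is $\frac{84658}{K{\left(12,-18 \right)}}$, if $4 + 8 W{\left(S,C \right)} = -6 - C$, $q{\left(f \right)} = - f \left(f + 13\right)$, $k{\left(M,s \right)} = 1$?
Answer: $- \frac{677264}{709} \approx -955.24$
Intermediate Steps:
$q{\left(f \right)} = - f \left(13 + f\right)$
$X{\left(v \right)} = 2 - 4 v$ ($X{\left(v \right)} = 2 - 2 \left(v + v\right) = 2 - 2 \cdot 2 v = 2 - 4 v$)
$W{\left(S,C \right)} = - \frac{5}{4} - \frac{C}{8}$ ($W{\left(S,C \right)} = - \frac{1}{2} + \frac{-6 - C}{8} = - \frac{1}{2} - \left(\frac{3}{4} + \frac{C}{8}\right) = - \frac{5}{4} - \frac{C}{8}$)
$K{\left(Q,V \right)} = \frac{11}{8} - V \left(13 + V\right)$ ($K{\left(Q,V \right)} = - V \left(13 + V\right) - \left(- \frac{5}{4} - \frac{1}{8}\right) = - V \left(13 + V\right) - - \frac{11}{8} = - V \left(13 + V\right) + \frac{11}{8} = \frac{11}{8} - V \left(13 + V\right)$)
$\frac{84658}{K{\left(12,-18 \right)}} = \frac{84658}{\frac{11}{8} - - 18 \left(13 - 18\right)} = \frac{84658}{\frac{11}{8} - \left(-18\right) \left(-5\right)} = \frac{84658}{\frac{11}{8} - 90} = \frac{84658}{- \frac{709}{8}} = 84658 \left(- \frac{8}{709}\right) = - \frac{677264}{709}$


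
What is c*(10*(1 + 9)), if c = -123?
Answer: -12300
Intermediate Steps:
c*(10*(1 + 9)) = -1230*(1 + 9) = -1230*10 = -123*100 = -12300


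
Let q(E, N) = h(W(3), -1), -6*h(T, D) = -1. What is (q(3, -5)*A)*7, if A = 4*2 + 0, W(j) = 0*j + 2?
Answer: 28/3 ≈ 9.3333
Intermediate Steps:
W(j) = 2 (W(j) = 0 + 2 = 2)
A = 8 (A = 8 + 0 = 8)
h(T, D) = ⅙ (h(T, D) = -⅙*(-1) = ⅙)
q(E, N) = ⅙
(q(3, -5)*A)*7 = ((⅙)*8)*7 = (4/3)*7 = 28/3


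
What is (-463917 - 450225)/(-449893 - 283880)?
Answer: 304714/244591 ≈ 1.2458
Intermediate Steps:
(-463917 - 450225)/(-449893 - 283880) = -914142/(-733773) = -914142*(-1/733773) = 304714/244591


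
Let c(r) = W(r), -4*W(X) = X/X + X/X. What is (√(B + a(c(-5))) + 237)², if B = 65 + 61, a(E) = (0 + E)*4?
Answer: 56293 + 948*√31 ≈ 61571.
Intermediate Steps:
W(X) = -½ (W(X) = -(X/X + X/X)/4 = -(1 + 1)/4 = -¼*2 = -½)
c(r) = -½
a(E) = 4*E (a(E) = E*4 = 4*E)
B = 126
(√(B + a(c(-5))) + 237)² = (√(126 + 4*(-½)) + 237)² = (√(126 - 2) + 237)² = (√124 + 237)² = (2*√31 + 237)² = (237 + 2*√31)²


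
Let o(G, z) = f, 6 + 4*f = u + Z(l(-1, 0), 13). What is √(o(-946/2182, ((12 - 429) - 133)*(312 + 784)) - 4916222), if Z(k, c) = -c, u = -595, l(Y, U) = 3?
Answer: I*√19665502/2 ≈ 2217.3*I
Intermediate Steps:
f = -307/2 (f = -3/2 + (-595 - 1*13)/4 = -3/2 + (-595 - 13)/4 = -3/2 + (¼)*(-608) = -3/2 - 152 = -307/2 ≈ -153.50)
o(G, z) = -307/2
√(o(-946/2182, ((12 - 429) - 133)*(312 + 784)) - 4916222) = √(-307/2 - 4916222) = √(-9832751/2) = I*√19665502/2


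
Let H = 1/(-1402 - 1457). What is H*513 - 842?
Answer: -802597/953 ≈ -842.18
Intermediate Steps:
H = -1/2859 (H = 1/(-2859) = -1/2859 ≈ -0.00034977)
H*513 - 842 = -1/2859*513 - 842 = -171/953 - 842 = -802597/953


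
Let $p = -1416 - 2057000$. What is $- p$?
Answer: $2058416$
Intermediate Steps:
$p = -2058416$ ($p = -1416 - 2057000 = -2058416$)
$- p = \left(-1\right) \left(-2058416\right) = 2058416$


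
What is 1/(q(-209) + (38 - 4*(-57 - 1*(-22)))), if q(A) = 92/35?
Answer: 35/6322 ≈ 0.0055362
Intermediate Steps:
q(A) = 92/35 (q(A) = 92*(1/35) = 92/35)
1/(q(-209) + (38 - 4*(-57 - 1*(-22)))) = 1/(92/35 + (38 - 4*(-57 - 1*(-22)))) = 1/(92/35 + (38 - 4*(-57 + 22))) = 1/(92/35 + (38 - 4*(-35))) = 1/(92/35 + (38 + 140)) = 1/(92/35 + 178) = 1/(6322/35) = 35/6322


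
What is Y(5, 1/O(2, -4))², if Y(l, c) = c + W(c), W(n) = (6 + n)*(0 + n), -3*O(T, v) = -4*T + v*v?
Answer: 25281/4096 ≈ 6.1721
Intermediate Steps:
O(T, v) = -v²/3 + 4*T/3 (O(T, v) = -(-4*T + v*v)/3 = -(-4*T + v²)/3 = -(v² - 4*T)/3 = -v²/3 + 4*T/3)
W(n) = n*(6 + n) (W(n) = (6 + n)*n = n*(6 + n))
Y(l, c) = c + c*(6 + c)
Y(5, 1/O(2, -4))² = ((7 + 1/(-⅓*(-4)² + (4/3)*2))/(-⅓*(-4)² + (4/3)*2))² = ((7 + 1/(-⅓*16 + 8/3))/(-⅓*16 + 8/3))² = ((7 + 1/(-16/3 + 8/3))/(-16/3 + 8/3))² = ((7 + 1/(-8/3))/(-8/3))² = (-3*(7 - 3/8)/8)² = (-3/8*53/8)² = (-159/64)² = 25281/4096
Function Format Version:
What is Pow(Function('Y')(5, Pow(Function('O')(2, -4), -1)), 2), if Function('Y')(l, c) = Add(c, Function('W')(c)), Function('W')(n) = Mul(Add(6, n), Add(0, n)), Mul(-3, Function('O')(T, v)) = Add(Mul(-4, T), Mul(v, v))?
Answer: Rational(25281, 4096) ≈ 6.1721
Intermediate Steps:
Function('O')(T, v) = Add(Mul(Rational(-1, 3), Pow(v, 2)), Mul(Rational(4, 3), T)) (Function('O')(T, v) = Mul(Rational(-1, 3), Add(Mul(-4, T), Mul(v, v))) = Mul(Rational(-1, 3), Add(Mul(-4, T), Pow(v, 2))) = Mul(Rational(-1, 3), Add(Pow(v, 2), Mul(-4, T))) = Add(Mul(Rational(-1, 3), Pow(v, 2)), Mul(Rational(4, 3), T)))
Function('W')(n) = Mul(n, Add(6, n)) (Function('W')(n) = Mul(Add(6, n), n) = Mul(n, Add(6, n)))
Function('Y')(l, c) = Add(c, Mul(c, Add(6, c)))
Pow(Function('Y')(5, Pow(Function('O')(2, -4), -1)), 2) = Pow(Mul(Pow(Add(Mul(Rational(-1, 3), Pow(-4, 2)), Mul(Rational(4, 3), 2)), -1), Add(7, Pow(Add(Mul(Rational(-1, 3), Pow(-4, 2)), Mul(Rational(4, 3), 2)), -1))), 2) = Pow(Mul(Pow(Add(Mul(Rational(-1, 3), 16), Rational(8, 3)), -1), Add(7, Pow(Add(Mul(Rational(-1, 3), 16), Rational(8, 3)), -1))), 2) = Pow(Mul(Pow(Add(Rational(-16, 3), Rational(8, 3)), -1), Add(7, Pow(Add(Rational(-16, 3), Rational(8, 3)), -1))), 2) = Pow(Mul(Pow(Rational(-8, 3), -1), Add(7, Pow(Rational(-8, 3), -1))), 2) = Pow(Mul(Rational(-3, 8), Add(7, Rational(-3, 8))), 2) = Pow(Mul(Rational(-3, 8), Rational(53, 8)), 2) = Pow(Rational(-159, 64), 2) = Rational(25281, 4096)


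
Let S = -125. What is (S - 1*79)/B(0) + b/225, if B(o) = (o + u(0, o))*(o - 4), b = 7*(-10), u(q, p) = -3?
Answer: -779/45 ≈ -17.311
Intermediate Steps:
b = -70
B(o) = (-4 + o)*(-3 + o) (B(o) = (o - 3)*(o - 4) = (-3 + o)*(-4 + o) = (-4 + o)*(-3 + o))
(S - 1*79)/B(0) + b/225 = (-125 - 1*79)/(12 + 0² - 7*0) - 70/225 = (-125 - 79)/(12 + 0 + 0) - 70*1/225 = -204/12 - 14/45 = -204*1/12 - 14/45 = -17 - 14/45 = -779/45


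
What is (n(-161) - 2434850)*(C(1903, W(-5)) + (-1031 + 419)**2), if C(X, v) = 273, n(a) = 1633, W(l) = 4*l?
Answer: -912011096289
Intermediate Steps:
(n(-161) - 2434850)*(C(1903, W(-5)) + (-1031 + 419)**2) = (1633 - 2434850)*(273 + (-1031 + 419)**2) = -2433217*(273 + (-612)**2) = -2433217*(273 + 374544) = -2433217*374817 = -912011096289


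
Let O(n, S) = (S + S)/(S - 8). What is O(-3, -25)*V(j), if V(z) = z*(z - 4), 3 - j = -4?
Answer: 350/11 ≈ 31.818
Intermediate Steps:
O(n, S) = 2*S/(-8 + S) (O(n, S) = (2*S)/(-8 + S) = 2*S/(-8 + S))
j = 7 (j = 3 - 1*(-4) = 3 + 4 = 7)
V(z) = z*(-4 + z)
O(-3, -25)*V(j) = (2*(-25)/(-8 - 25))*(7*(-4 + 7)) = (2*(-25)/(-33))*(7*3) = (2*(-25)*(-1/33))*21 = (50/33)*21 = 350/11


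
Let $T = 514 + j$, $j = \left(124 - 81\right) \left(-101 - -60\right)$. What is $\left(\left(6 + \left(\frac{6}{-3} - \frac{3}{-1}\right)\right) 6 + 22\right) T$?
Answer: $-79936$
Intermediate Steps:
$j = -1763$ ($j = 43 \left(-101 + 60\right) = 43 \left(-41\right) = -1763$)
$T = -1249$ ($T = 514 - 1763 = -1249$)
$\left(\left(6 + \left(\frac{6}{-3} - \frac{3}{-1}\right)\right) 6 + 22\right) T = \left(\left(6 + \left(\frac{6}{-3} - \frac{3}{-1}\right)\right) 6 + 22\right) \left(-1249\right) = \left(\left(6 + \left(6 \left(- \frac{1}{3}\right) - -3\right)\right) 6 + 22\right) \left(-1249\right) = \left(\left(6 + \left(-2 + 3\right)\right) 6 + 22\right) \left(-1249\right) = \left(\left(6 + 1\right) 6 + 22\right) \left(-1249\right) = \left(7 \cdot 6 + 22\right) \left(-1249\right) = \left(42 + 22\right) \left(-1249\right) = 64 \left(-1249\right) = -79936$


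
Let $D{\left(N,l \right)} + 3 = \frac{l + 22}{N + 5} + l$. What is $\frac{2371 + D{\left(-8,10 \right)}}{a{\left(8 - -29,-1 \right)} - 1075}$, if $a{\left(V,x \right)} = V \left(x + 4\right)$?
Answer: $- \frac{3551}{1446} \approx -2.4557$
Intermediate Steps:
$a{\left(V,x \right)} = V \left(4 + x\right)$
$D{\left(N,l \right)} = -3 + l + \frac{22 + l}{5 + N}$ ($D{\left(N,l \right)} = -3 + \left(\frac{l + 22}{N + 5} + l\right) = -3 + \left(\frac{22 + l}{5 + N} + l\right) = -3 + \left(l + \frac{22 + l}{5 + N}\right) = -3 + l + \frac{22 + l}{5 + N}$)
$\frac{2371 + D{\left(-8,10 \right)}}{a{\left(8 - -29,-1 \right)} - 1075} = \frac{2371 + \frac{7 - -24 + 6 \cdot 10 - 80}{5 - 8}}{\left(8 - -29\right) \left(4 - 1\right) - 1075} = \frac{2371 + \frac{7 + 24 + 60 - 80}{-3}}{\left(8 + 29\right) 3 - 1075} = \frac{2371 - \frac{11}{3}}{37 \cdot 3 - 1075} = \frac{2371 - \frac{11}{3}}{111 - 1075} = \frac{7102}{3 \left(-964\right)} = \frac{7102}{3} \left(- \frac{1}{964}\right) = - \frac{3551}{1446}$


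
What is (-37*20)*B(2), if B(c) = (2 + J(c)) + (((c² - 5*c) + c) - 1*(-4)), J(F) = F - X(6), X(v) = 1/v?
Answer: -8510/3 ≈ -2836.7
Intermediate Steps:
J(F) = -⅙ + F (J(F) = F - 1/6 = F - 1*⅙ = F - ⅙ = -⅙ + F)
B(c) = 35/6 + c² - 3*c (B(c) = (2 + (-⅙ + c)) + (((c² - 5*c) + c) - 1*(-4)) = (11/6 + c) + ((c² - 4*c) + 4) = (11/6 + c) + (4 + c² - 4*c) = 35/6 + c² - 3*c)
(-37*20)*B(2) = (-37*20)*(35/6 + 2² - 3*2) = -740*(35/6 + 4 - 6) = -740*23/6 = -8510/3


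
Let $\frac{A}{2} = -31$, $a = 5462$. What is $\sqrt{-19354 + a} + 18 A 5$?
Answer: $-5580 + 2 i \sqrt{3473} \approx -5580.0 + 117.86 i$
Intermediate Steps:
$A = -62$ ($A = 2 \left(-31\right) = -62$)
$\sqrt{-19354 + a} + 18 A 5 = \sqrt{-19354 + 5462} + 18 \left(-62\right) 5 = \sqrt{-13892} - 5580 = 2 i \sqrt{3473} - 5580 = -5580 + 2 i \sqrt{3473}$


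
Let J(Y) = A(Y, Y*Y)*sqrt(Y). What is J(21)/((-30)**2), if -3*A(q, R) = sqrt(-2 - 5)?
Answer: -7*I*sqrt(3)/2700 ≈ -0.0044905*I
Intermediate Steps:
A(q, R) = -I*sqrt(7)/3 (A(q, R) = -sqrt(-2 - 5)/3 = -I*sqrt(7)/3)
J(Y) = -I*sqrt(7)*sqrt(Y)/3 (J(Y) = (-I*sqrt(7)/3)*sqrt(Y) = -I*sqrt(7)*sqrt(Y)/3)
J(21)/((-30)**2) = (-I*sqrt(7)*sqrt(21)/3)/((-30)**2) = -7*I*sqrt(3)/3/900 = -7*I*sqrt(3)/3*(1/900) = -7*I*sqrt(3)/2700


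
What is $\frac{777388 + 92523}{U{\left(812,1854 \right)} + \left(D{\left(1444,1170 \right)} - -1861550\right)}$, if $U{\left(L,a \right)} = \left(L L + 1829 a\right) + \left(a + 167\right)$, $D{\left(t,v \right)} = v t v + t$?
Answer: $\frac{869911}{1982606925} \approx 0.00043877$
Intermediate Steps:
$D{\left(t,v \right)} = t + t v^{2}$ ($D{\left(t,v \right)} = t v v + t = t v^{2} + t = t + t v^{2}$)
$U{\left(L,a \right)} = 167 + L^{2} + 1830 a$ ($U{\left(L,a \right)} = \left(L^{2} + 1829 a\right) + \left(167 + a\right) = 167 + L^{2} + 1830 a$)
$\frac{777388 + 92523}{U{\left(812,1854 \right)} + \left(D{\left(1444,1170 \right)} - -1861550\right)} = \frac{777388 + 92523}{\left(167 + 812^{2} + 1830 \cdot 1854\right) - \left(-1861550 - 1444 \left(1 + 1170^{2}\right)\right)} = \frac{869911}{\left(167 + 659344 + 3392820\right) + \left(1444 \left(1 + 1368900\right) + 1861550\right)} = \frac{869911}{4052331 + \left(1444 \cdot 1368901 + 1861550\right)} = \frac{869911}{4052331 + \left(1976693044 + 1861550\right)} = \frac{869911}{4052331 + 1978554594} = \frac{869911}{1982606925}$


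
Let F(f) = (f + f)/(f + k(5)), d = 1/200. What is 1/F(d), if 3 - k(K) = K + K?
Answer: -1399/2 ≈ -699.50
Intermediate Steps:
k(K) = 3 - 2*K (k(K) = 3 - (K + K) = 3 - 2*K)
d = 1/200 ≈ 0.0050000
F(f) = 2*f/(-7 + f) (F(f) = (f + f)/(f + (3 - 2*5)) = (2*f)/(f + (3 - 10)) = (2*f)/(f - 7) = (2*f)/(-7 + f) = 2*f/(-7 + f))
1/F(d) = 1/(2*(1/200)/(-7 + 1/200)) = 1/(2*(1/200)/(-1399/200)) = 1/(2*(1/200)*(-200/1399)) = 1/(-2/1399) = -1399/2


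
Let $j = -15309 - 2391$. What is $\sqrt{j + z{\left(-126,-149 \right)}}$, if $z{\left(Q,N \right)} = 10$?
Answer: $i \sqrt{17690} \approx 133.0 i$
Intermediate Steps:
$j = -17700$
$\sqrt{j + z{\left(-126,-149 \right)}} = \sqrt{-17700 + 10} = \sqrt{-17690} = i \sqrt{17690}$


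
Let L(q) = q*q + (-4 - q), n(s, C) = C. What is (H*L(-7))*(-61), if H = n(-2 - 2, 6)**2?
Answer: -114192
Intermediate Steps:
H = 36 (H = 6**2 = 36)
L(q) = -4 + q**2 - q (L(q) = q**2 + (-4 - q) = -4 + q**2 - q)
(H*L(-7))*(-61) = (36*(-4 + (-7)**2 - 1*(-7)))*(-61) = (36*(-4 + 49 + 7))*(-61) = (36*52)*(-61) = 1872*(-61) = -114192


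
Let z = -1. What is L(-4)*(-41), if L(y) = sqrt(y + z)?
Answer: -41*I*sqrt(5) ≈ -91.679*I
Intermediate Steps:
L(y) = sqrt(-1 + y) (L(y) = sqrt(y - 1) = sqrt(-1 + y))
L(-4)*(-41) = sqrt(-1 - 4)*(-41) = sqrt(-5)*(-41) = (I*sqrt(5))*(-41) = -41*I*sqrt(5)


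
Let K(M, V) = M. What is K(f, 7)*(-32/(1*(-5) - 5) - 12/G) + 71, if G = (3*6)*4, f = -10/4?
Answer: 761/12 ≈ 63.417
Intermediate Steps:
f = -5/2 (f = -10*¼ = -5/2 ≈ -2.5000)
G = 72 (G = 18*4 = 72)
K(f, 7)*(-32/(1*(-5) - 5) - 12/G) + 71 = -5*(-32/(1*(-5) - 5) - 12/72)/2 + 71 = -5*(-32/(-5 - 5) - 12*1/72)/2 + 71 = -5*(-32/(-10) - ⅙)/2 + 71 = -5*(-32*(-⅒) - ⅙)/2 + 71 = -5*(16/5 - ⅙)/2 + 71 = -5/2*91/30 + 71 = -91/12 + 71 = 761/12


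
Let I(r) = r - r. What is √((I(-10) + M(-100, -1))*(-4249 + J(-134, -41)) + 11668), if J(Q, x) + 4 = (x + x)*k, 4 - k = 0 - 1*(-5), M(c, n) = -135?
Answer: √574753 ≈ 758.13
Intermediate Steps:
k = -1 (k = 4 - (0 - 1*(-5)) = 4 - (0 + 5) = 4 - 1*5 = 4 - 5 = -1)
I(r) = 0
J(Q, x) = -4 - 2*x (J(Q, x) = -4 + (x + x)*(-1) = -4 + (2*x)*(-1) = -4 - 2*x)
√((I(-10) + M(-100, -1))*(-4249 + J(-134, -41)) + 11668) = √((0 - 135)*(-4249 + (-4 - 2*(-41))) + 11668) = √(-135*(-4249 + (-4 + 82)) + 11668) = √(-135*(-4249 + 78) + 11668) = √(-135*(-4171) + 11668) = √(563085 + 11668) = √574753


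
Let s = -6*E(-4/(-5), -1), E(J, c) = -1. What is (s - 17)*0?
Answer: 0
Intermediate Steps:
s = 6 (s = -6*(-1) = 6)
(s - 17)*0 = (6 - 17)*0 = -11*0 = 0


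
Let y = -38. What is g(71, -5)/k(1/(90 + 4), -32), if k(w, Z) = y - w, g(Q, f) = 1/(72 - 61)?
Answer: -94/39303 ≈ -0.0023917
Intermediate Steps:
g(Q, f) = 1/11
k(w, Z) = -38 - w
g(71, -5)/k(1/(90 + 4), -32) = 1/(11*(-38 - 1/(90 + 4))) = 1/(11*(-38 - 1/94)) = 1/(11*(-3573/94)) = (1/11)*(-94/3573) = -94/39303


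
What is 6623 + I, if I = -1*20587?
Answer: -13964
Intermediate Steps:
I = -20587
6623 + I = 6623 - 20587 = -13964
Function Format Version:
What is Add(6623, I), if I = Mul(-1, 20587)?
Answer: -13964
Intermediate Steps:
I = -20587
Add(6623, I) = Add(6623, -20587) = -13964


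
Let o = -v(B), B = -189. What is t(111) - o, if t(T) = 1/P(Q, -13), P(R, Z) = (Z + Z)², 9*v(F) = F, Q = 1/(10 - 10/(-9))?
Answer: -14195/676 ≈ -20.999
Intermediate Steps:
Q = 9/100 (Q = 1/(10 - 10*(-⅑)) = 1/(10 + 10/9) = 1/(100/9) = 9/100 ≈ 0.090000)
v(F) = F/9
P(R, Z) = 4*Z² (P(R, Z) = (2*Z)² = 4*Z²)
t(T) = 1/676 (t(T) = 1/(4*(-13)²) = 1/(4*169) = 1/676)
o = 21 (o = -(-189)/9 = -1*(-21) = 21)
t(111) - o = 1/676 - 1*21 = 1/676 - 21 = -14195/676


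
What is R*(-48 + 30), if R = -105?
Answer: 1890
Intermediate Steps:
R*(-48 + 30) = -105*(-48 + 30) = -105*(-18) = 1890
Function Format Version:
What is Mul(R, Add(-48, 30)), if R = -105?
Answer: 1890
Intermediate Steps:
Mul(R, Add(-48, 30)) = Mul(-105, Add(-48, 30)) = Mul(-105, -18) = 1890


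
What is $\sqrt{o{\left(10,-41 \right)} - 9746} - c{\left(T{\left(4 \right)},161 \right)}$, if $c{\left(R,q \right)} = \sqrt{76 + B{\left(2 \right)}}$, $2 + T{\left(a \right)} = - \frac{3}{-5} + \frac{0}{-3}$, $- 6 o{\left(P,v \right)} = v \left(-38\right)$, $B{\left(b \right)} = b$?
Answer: $- \sqrt{78} + \frac{i \sqrt{90051}}{3} \approx -8.8318 + 100.03 i$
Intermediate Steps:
$o{\left(P,v \right)} = \frac{19 v}{3}$ ($o{\left(P,v \right)} = - \frac{v \left(-38\right)}{6} = - \frac{\left(-38\right) v}{6} = \frac{19 v}{3}$)
$T{\left(a \right)} = - \frac{7}{5}$ ($T{\left(a \right)} = -2 + \left(- \frac{3}{-5} + \frac{0}{-3}\right) = -2 + \left(\left(-3\right) \left(- \frac{1}{5}\right) + 0 \left(- \frac{1}{3}\right)\right) = -2 + \left(\frac{3}{5} + 0\right) = -2 + \frac{3}{5} = - \frac{7}{5}$)
$c{\left(R,q \right)} = \sqrt{78}$ ($c{\left(R,q \right)} = \sqrt{76 + 2} = \sqrt{78}$)
$\sqrt{o{\left(10,-41 \right)} - 9746} - c{\left(T{\left(4 \right)},161 \right)} = \sqrt{\frac{19}{3} \left(-41\right) - 9746} - \sqrt{78} = \sqrt{- \frac{779}{3} - 9746} - \sqrt{78} = \sqrt{- \frac{30017}{3}} - \sqrt{78} = \frac{i \sqrt{90051}}{3} - \sqrt{78} = - \sqrt{78} + \frac{i \sqrt{90051}}{3}$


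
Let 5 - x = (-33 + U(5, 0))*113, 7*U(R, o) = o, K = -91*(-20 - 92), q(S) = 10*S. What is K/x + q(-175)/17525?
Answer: 3441606/1308767 ≈ 2.6297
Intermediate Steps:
K = 10192 (K = -91*(-112) = 10192)
U(R, o) = o/7
x = 3734 (x = 5 - (-33 + (⅐)*0)*113 = 5 - (-33 + 0)*113 = 5 - (-33)*113 = 5 - 1*(-3729) = 5 + 3729 = 3734)
K/x + q(-175)/17525 = 10192/3734 + (10*(-175))/17525 = 10192*(1/3734) - 1750*1/17525 = 5096/1867 - 70/701 = 3441606/1308767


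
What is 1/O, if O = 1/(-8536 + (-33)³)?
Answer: -44473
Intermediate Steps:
O = -1/44473 (O = 1/(-8536 - 35937) = 1/(-44473) = -1/44473 ≈ -2.2486e-5)
1/O = 1/(-1/44473) = -44473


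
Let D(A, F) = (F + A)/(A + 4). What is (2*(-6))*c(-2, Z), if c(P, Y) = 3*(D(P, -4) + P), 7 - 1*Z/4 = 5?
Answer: 180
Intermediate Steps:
Z = 8 (Z = 28 - 4*5 = 28 - 20 = 8)
D(A, F) = (A + F)/(4 + A)
c(P, Y) = 3*P + 3*(-4 + P)/(4 + P) (c(P, Y) = 3*((P - 4)/(4 + P) + P) = 3*((-4 + P)/(4 + P) + P) = 3*(P + (-4 + P)/(4 + P)) = 3*P + 3*(-4 + P)/(4 + P))
(2*(-6))*c(-2, Z) = (2*(-6))*(3*(-4 + (-2)² + 5*(-2))/(4 - 2)) = -36*(-4 + 4 - 10)/2 = -36*(-10)/2 = -12*(-15) = 180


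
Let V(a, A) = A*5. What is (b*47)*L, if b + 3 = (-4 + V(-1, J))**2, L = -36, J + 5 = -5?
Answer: -4928796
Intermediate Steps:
J = -10 (J = -5 - 5 = -10)
V(a, A) = 5*A
b = 2913 (b = -3 + (-4 + 5*(-10))**2 = -3 + (-4 - 50)**2 = -3 + (-54)**2 = -3 + 2916 = 2913)
(b*47)*L = (2913*47)*(-36) = 136911*(-36) = -4928796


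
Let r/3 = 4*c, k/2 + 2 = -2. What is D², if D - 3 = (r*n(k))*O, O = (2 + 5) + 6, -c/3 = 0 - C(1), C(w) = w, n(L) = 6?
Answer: 7901721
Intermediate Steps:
k = -8 (k = -4 + 2*(-2) = -4 - 4 = -8)
c = 3 (c = -3*(0 - 1*1) = -3*(0 - 1) = -3*(-1) = 3)
O = 13 (O = 7 + 6 = 13)
r = 36 (r = 3*(4*3) = 3*12 = 36)
D = 2811 (D = 3 + (36*6)*13 = 3 + 216*13 = 3 + 2808 = 2811)
D² = 2811² = 7901721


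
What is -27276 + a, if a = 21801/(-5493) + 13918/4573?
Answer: -228394142121/8373163 ≈ -27277.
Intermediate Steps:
a = -7748133/8373163 (a = 21801*(-1/5493) + 13918*(1/4573) = -7267/1831 + 13918/4573 = -7748133/8373163 ≈ -0.92535)
-27276 + a = -27276 - 7748133/8373163 = -228394142121/8373163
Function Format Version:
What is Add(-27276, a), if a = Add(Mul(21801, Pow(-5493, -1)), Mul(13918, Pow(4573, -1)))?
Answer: Rational(-228394142121, 8373163) ≈ -27277.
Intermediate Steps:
a = Rational(-7748133, 8373163) (a = Add(Mul(21801, Rational(-1, 5493)), Mul(13918, Rational(1, 4573))) = Add(Rational(-7267, 1831), Rational(13918, 4573)) = Rational(-7748133, 8373163) ≈ -0.92535)
Add(-27276, a) = Add(-27276, Rational(-7748133, 8373163)) = Rational(-228394142121, 8373163)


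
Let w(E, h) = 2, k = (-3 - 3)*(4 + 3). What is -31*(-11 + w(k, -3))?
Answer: 279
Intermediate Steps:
k = -42 (k = -6*7 = -42)
-31*(-11 + w(k, -3)) = -31*(-11 + 2) = -31*(-9) = 279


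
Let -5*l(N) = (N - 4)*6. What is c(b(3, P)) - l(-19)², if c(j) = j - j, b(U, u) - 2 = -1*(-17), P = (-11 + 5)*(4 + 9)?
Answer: -19044/25 ≈ -761.76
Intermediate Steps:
P = -78 (P = -6*13 = -78)
l(N) = 24/5 - 6*N/5 (l(N) = -(N - 4)*6/5 = -(-4 + N)*6/5 = -(-24 + 6*N)/5 = 24/5 - 6*N/5)
b(U, u) = 19 (b(U, u) = 2 - 1*(-17) = 2 + 17 = 19)
c(j) = 0
c(b(3, P)) - l(-19)² = 0 - (24/5 - 6/5*(-19))² = 0 - (24/5 + 114/5)² = 0 - (138/5)² = 0 - 1*19044/25 = 0 - 19044/25 = -19044/25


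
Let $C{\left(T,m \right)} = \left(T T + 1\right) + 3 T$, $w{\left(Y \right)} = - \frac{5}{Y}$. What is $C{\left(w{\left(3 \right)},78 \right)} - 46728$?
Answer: $- \frac{420563}{9} \approx -46729.0$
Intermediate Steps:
$C{\left(T,m \right)} = 1 + T^{2} + 3 T$ ($C{\left(T,m \right)} = \left(T^{2} + 1\right) + 3 T = \left(1 + T^{2}\right) + 3 T = 1 + T^{2} + 3 T$)
$C{\left(w{\left(3 \right)},78 \right)} - 46728 = \left(1 + \left(- \frac{5}{3}\right)^{2} + 3 \left(- \frac{5}{3}\right)\right) - 46728 = \left(1 + \frac{25}{9} - 5\right) - 46728 = - \frac{11}{9} - 46728 = - \frac{420563}{9}$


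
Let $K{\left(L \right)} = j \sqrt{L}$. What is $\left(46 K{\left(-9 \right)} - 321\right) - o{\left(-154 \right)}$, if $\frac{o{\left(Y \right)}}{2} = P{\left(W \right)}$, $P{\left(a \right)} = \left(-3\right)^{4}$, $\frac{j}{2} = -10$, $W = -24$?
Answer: $-483 - 2760 i \approx -483.0 - 2760.0 i$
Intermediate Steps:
$j = -20$ ($j = 2 \left(-10\right) = -20$)
$P{\left(a \right)} = 81$
$o{\left(Y \right)} = 162$ ($o{\left(Y \right)} = 2 \cdot 81 = 162$)
$K{\left(L \right)} = - 20 \sqrt{L}$
$\left(46 K{\left(-9 \right)} - 321\right) - o{\left(-154 \right)} = \left(46 \left(- 20 \sqrt{-9}\right) - 321\right) - 162 = \left(46 \left(- 20 \cdot 3 i\right) - 321\right) - 162 = \left(46 \left(- 60 i\right) - 321\right) - 162 = \left(- 2760 i - 321\right) - 162 = \left(-321 - 2760 i\right) - 162 = -483 - 2760 i$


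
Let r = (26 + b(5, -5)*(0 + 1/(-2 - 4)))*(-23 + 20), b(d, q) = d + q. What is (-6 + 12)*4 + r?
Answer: -54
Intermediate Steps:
r = -78 (r = (26 + (5 - 5)*(0 + 1/(-2 - 4)))*(-23 + 20) = (26 + 0*(0 + 1/(-6)))*(-3) = (26 + 0*(0 - ⅙))*(-3) = (26 + 0*(-⅙))*(-3) = (26 + 0)*(-3) = 26*(-3) = -78)
(-6 + 12)*4 + r = (-6 + 12)*4 - 78 = 6*4 - 78 = 24 - 78 = -54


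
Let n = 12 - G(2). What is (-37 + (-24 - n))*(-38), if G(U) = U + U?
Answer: 2622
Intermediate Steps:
G(U) = 2*U
n = 8 (n = 12 - 2*2 = 12 - 1*4 = 12 - 4 = 8)
(-37 + (-24 - n))*(-38) = (-37 + (-24 - 1*8))*(-38) = (-37 + (-24 - 8))*(-38) = (-37 - 32)*(-38) = -69*(-38) = 2622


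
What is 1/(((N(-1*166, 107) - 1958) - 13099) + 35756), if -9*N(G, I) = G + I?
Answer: 9/186350 ≈ 4.8296e-5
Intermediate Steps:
N(G, I) = -G/9 - I/9 (N(G, I) = -(G + I)/9 = -G/9 - I/9)
1/(((N(-1*166, 107) - 1958) - 13099) + 35756) = 1/((((-(-1)*166/9 - ⅑*107) - 1958) - 13099) + 35756) = 1/((((-⅑*(-166) - 107/9) - 1958) - 13099) + 35756) = 1/((((166/9 - 107/9) - 1958) - 13099) + 35756) = 1/(((59/9 - 1958) - 13099) + 35756) = 1/((-17563/9 - 13099) + 35756) = 1/(-135454/9 + 35756) = 1/(186350/9) = 9/186350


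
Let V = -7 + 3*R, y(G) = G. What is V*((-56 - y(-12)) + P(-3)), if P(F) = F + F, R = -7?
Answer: 1400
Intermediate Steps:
P(F) = 2*F
V = -28 (V = -7 + 3*(-7) = -7 - 21 = -28)
V*((-56 - y(-12)) + P(-3)) = -28*((-56 - 1*(-12)) + 2*(-3)) = -28*((-56 + 12) - 6) = -28*(-44 - 6) = -28*(-50) = 1400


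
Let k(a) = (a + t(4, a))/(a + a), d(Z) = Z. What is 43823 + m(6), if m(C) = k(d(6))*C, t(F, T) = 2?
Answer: 43827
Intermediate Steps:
k(a) = (2 + a)/(2*a) (k(a) = (a + 2)/(a + a) = (2 + a)/((2*a)) = (2 + a)*(1/(2*a)) = (2 + a)/(2*a))
m(C) = 2*C/3 (m(C) = ((½)*(2 + 6)/6)*C = ((½)*(⅙)*8)*C = 2*C/3)
43823 + m(6) = 43823 + (⅔)*6 = 43823 + 4 = 43827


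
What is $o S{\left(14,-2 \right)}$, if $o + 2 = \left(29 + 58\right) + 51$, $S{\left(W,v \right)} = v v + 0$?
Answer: $544$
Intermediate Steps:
$S{\left(W,v \right)} = v^{2}$ ($S{\left(W,v \right)} = v^{2} + 0 = v^{2}$)
$o = 136$ ($o = -2 + \left(\left(29 + 58\right) + 51\right) = -2 + \left(87 + 51\right) = -2 + 138 = 136$)
$o S{\left(14,-2 \right)} = 136 \left(-2\right)^{2} = 136 \cdot 4 = 544$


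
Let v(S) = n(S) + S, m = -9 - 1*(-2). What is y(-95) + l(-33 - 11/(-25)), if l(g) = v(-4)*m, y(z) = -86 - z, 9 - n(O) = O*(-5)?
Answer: 114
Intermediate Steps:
n(O) = 9 + 5*O (n(O) = 9 - O*(-5) = 9 - (-5)*O = 9 + 5*O)
m = -7 (m = -9 + 2 = -7)
v(S) = 9 + 6*S (v(S) = (9 + 5*S) + S = 9 + 6*S)
l(g) = 105 (l(g) = (9 + 6*(-4))*(-7) = (9 - 24)*(-7) = -15*(-7) = 105)
y(-95) + l(-33 - 11/(-25)) = (-86 - 1*(-95)) + 105 = (-86 + 95) + 105 = 9 + 105 = 114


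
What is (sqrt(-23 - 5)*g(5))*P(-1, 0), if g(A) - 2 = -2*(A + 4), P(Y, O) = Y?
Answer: 32*I*sqrt(7) ≈ 84.664*I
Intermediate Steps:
g(A) = -6 - 2*A (g(A) = 2 - 2*(A + 4) = 2 - 2*(4 + A) = 2 + (-8 - 2*A) = -6 - 2*A)
(sqrt(-23 - 5)*g(5))*P(-1, 0) = (sqrt(-23 - 5)*(-6 - 2*5))*(-1) = (sqrt(-28)*(-6 - 10))*(-1) = ((2*I*sqrt(7))*(-16))*(-1) = -32*I*sqrt(7)*(-1) = 32*I*sqrt(7)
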